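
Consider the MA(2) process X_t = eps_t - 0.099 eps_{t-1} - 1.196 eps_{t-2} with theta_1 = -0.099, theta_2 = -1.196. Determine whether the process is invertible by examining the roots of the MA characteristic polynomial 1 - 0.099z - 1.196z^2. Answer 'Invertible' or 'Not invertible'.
\text{Not invertible}

The MA(q) characteristic polynomial is P(z) = 1 - 0.099z - 1.196z^2.
Invertibility requires all roots to lie outside the unit circle, i.e. |z| > 1 for every root.
Set 1 + (-0.099) z + (-1.196) z^2 = 0, i.e. a z^2 + b z + c = 0 with a = -1.196, b = -0.099, c = 1.
Discriminant D = b^2 - 4ac = (-0.099)^2 - 4*(-1.196)*1 = 0.009801 - (-4.784) = 4.793801.
D >= 0, so the roots are real: z = (-b +/- sqrt(D)) / (2a) = (0.099 +/- 2.189475) / (-2.392).
  z_1 = (0.099 + 2.189475) / (-2.392) = -0.9567,   |z_1| = 0.9567.
  z_2 = (0.099 - 2.189475) / (-2.392) = 0.8739,   |z_2| = 0.8739.
Moduli of all roots: 0.9567, 0.8739.
All moduli strictly greater than 1? No.
Verdict: Not invertible.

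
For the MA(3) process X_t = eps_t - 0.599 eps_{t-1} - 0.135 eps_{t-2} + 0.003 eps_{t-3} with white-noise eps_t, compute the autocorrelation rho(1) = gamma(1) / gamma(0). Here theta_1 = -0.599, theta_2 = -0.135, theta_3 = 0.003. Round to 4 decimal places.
\rho(1) = -0.3766

For an MA(q) process with theta_0 = 1, the autocovariance is
  gamma(k) = sigma^2 * sum_{i=0..q-k} theta_i * theta_{i+k},
and rho(k) = gamma(k) / gamma(0). Sigma^2 cancels.
  numerator   = (1)*(-0.599) + (-0.599)*(-0.135) + (-0.135)*(0.003) = -0.51854.
  denominator = (1)^2 + (-0.599)^2 + (-0.135)^2 + (0.003)^2 = 1.377035.
  rho(1) = -0.51854 / 1.377035 = -0.3766.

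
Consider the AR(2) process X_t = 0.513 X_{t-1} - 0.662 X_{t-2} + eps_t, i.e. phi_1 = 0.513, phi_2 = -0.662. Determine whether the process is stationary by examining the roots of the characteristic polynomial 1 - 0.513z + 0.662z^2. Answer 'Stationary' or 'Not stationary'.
\text{Stationary}

The AR(p) characteristic polynomial is P(z) = 1 - 0.513z + 0.662z^2.
Stationarity requires all roots to lie outside the unit circle, i.e. |z| > 1 for every root.
Set 1 + (-0.513) z + (0.662) z^2 = 0, i.e. a z^2 + b z + c = 0 with a = 0.662, b = -0.513, c = 1.
Discriminant D = b^2 - 4ac = (-0.513)^2 - 4*(0.662)*1 = 0.263169 - (2.648) = -2.384831.
D < 0, so the roots are the complex-conjugate pair z = (-b +/- i sqrt(-D)) / (2a) = 0.3875 +/- 1.1664i.
For a conjugate pair |z|^2 = z * conj(z) = (product of roots) = c/a = 1/(0.662) = 1.510574, so |z| = sqrt(1.510574) = 1.2291 for both roots.
Moduli of all roots: 1.2291, 1.2291.
All moduli strictly greater than 1? Yes.
Verdict: Stationary.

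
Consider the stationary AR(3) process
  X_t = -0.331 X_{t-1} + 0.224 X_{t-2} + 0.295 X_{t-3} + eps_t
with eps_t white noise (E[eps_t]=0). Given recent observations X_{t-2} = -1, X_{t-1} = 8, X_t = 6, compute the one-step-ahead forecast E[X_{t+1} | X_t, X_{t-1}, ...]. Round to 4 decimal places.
E[X_{t+1} \mid \mathcal F_t] = -0.4890

For an AR(p) model X_t = c + sum_i phi_i X_{t-i} + eps_t, the
one-step-ahead conditional mean is
  E[X_{t+1} | X_t, ...] = c + sum_i phi_i X_{t+1-i}.
Substitute known values:
  E[X_{t+1} | ...] = (-0.331) * (6) + (0.224) * (8) + (0.295) * (-1)
                   = -0.4890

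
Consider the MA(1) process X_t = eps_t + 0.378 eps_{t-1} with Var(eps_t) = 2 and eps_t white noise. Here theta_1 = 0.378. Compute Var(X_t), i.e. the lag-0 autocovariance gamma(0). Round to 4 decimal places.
\gamma(0) = 2.2858

For an MA(q) process X_t = eps_t + sum_i theta_i eps_{t-i} with
Var(eps_t) = sigma^2, the variance is
  gamma(0) = sigma^2 * (1 + sum_i theta_i^2).
  sum_i theta_i^2 = (0.378)^2 = 0.142884.
  gamma(0) = 2 * (1 + 0.142884) = 2 * 1.142884 = 2.285768, which rounds to 2.2858.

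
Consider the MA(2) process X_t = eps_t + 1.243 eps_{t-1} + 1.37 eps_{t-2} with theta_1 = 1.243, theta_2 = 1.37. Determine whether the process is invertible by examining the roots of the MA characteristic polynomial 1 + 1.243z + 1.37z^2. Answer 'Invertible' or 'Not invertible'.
\text{Not invertible}

The MA(q) characteristic polynomial is P(z) = 1 + 1.243z + 1.37z^2.
Invertibility requires all roots to lie outside the unit circle, i.e. |z| > 1 for every root.
Set 1 + (1.243) z + (1.37) z^2 = 0, i.e. a z^2 + b z + c = 0 with a = 1.37, b = 1.243, c = 1.
Discriminant D = b^2 - 4ac = (1.243)^2 - 4*(1.37)*1 = 1.545049 - (5.48) = -3.934951.
D < 0, so the roots are the complex-conjugate pair z = (-b +/- i sqrt(-D)) / (2a) = -0.4536 +/- 0.724i.
For a conjugate pair |z|^2 = z * conj(z) = (product of roots) = c/a = 1/(1.37) = 0.729927, so |z| = sqrt(0.729927) = 0.8544 for both roots.
Moduli of all roots: 0.8544, 0.8544.
All moduli strictly greater than 1? No.
Verdict: Not invertible.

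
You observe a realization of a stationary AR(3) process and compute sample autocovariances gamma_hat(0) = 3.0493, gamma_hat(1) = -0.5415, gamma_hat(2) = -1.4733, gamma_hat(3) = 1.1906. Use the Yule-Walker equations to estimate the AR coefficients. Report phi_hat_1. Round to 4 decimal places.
\hat\phi_{1} = -0.1460

The Yule-Walker equations for an AR(p) process read, in matrix form,
  Gamma_p phi = r_p,   with   (Gamma_p)_{ij} = gamma(|i - j|),
                       (r_p)_i = gamma(i),   i,j = 1..p.
Substitute the sample gammas (Toeplitz matrix and right-hand side of size 3):
  Gamma_p = [[3.0493, -0.5415, -1.4733], [-0.5415, 3.0493, -0.5415], [-1.4733, -0.5415, 3.0493]]
  r_p     = [-0.5415, -1.4733, 1.1906]
Written out (R1..R3):
  (R1) 3.0493 phi_1 - 0.5415 phi_2 - 1.4733 phi_3 = -0.5415
  (R2) -0.5415 phi_1 + 3.0493 phi_2 - 0.5415 phi_3 = -1.4733
  (R3) -1.4733 phi_1 - 0.5415 phi_2 + 3.0493 phi_3 = 1.1906
Gaussian elimination:
  R2 <- R2 - (-0.5415/3.0493) R1 = R2 - (-0.177582) R1:  2.953139 phi_2 - 0.803131 phi_3 = -1.569461
  R3 <- R3 - (-1.4733/3.0493) R1 = R3 - (-0.48316) R1:  -0.803131 phi_2 + 2.33746 phi_3 = 0.928969
  R3 <- R3 - (-0.803131/2.953139) R2 = R3 - (-0.271958) R2:  2.119042 phi_3 = 0.502141
Back-substitution:
  phi_hat_3 = 0.502141 / 2.119042 = 0.236966
  phi_hat_2 = (-1.569461 - (-0.803131)(0.236966)) / 2.953139 = -0.46701
  phi_hat_1 = (-0.5415 - (-0.5415)(-0.46701) - (-1.4733)(0.236966)) / 3.0493 = -0.146022
So phi_hat = [-0.1460, -0.4670, 0.2370].
Therefore phi_hat_1 = -0.1460.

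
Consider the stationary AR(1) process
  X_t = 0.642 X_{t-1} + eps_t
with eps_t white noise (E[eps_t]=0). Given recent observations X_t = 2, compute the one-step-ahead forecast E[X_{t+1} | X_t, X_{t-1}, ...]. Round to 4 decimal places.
E[X_{t+1} \mid \mathcal F_t] = 1.2840

For an AR(p) model X_t = c + sum_i phi_i X_{t-i} + eps_t, the
one-step-ahead conditional mean is
  E[X_{t+1} | X_t, ...] = c + sum_i phi_i X_{t+1-i}.
Substitute known values:
  E[X_{t+1} | ...] = (0.642) * (2)
                   = 1.2840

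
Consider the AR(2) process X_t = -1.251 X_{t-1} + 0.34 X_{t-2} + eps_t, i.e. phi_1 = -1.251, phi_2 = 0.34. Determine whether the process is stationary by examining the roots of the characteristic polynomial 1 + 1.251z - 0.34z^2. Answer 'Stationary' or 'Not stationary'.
\text{Not stationary}

The AR(p) characteristic polynomial is P(z) = 1 + 1.251z - 0.34z^2.
Stationarity requires all roots to lie outside the unit circle, i.e. |z| > 1 for every root.
Set 1 + (1.251) z + (-0.34) z^2 = 0, i.e. a z^2 + b z + c = 0 with a = -0.34, b = 1.251, c = 1.
Discriminant D = b^2 - 4ac = (1.251)^2 - 4*(-0.34)*1 = 1.565001 - (-1.36) = 2.925001.
D >= 0, so the roots are real: z = (-b +/- sqrt(D)) / (2a) = (-1.251 +/- 1.710263) / (-0.68).
  z_1 = (-1.251 + 1.710263) / (-0.68) = -0.6754,   |z_1| = 0.6754.
  z_2 = (-1.251 - 1.710263) / (-0.68) = 4.3548,   |z_2| = 4.3548.
Moduli of all roots: 0.6754, 4.3548.
All moduli strictly greater than 1? No.
Verdict: Not stationary.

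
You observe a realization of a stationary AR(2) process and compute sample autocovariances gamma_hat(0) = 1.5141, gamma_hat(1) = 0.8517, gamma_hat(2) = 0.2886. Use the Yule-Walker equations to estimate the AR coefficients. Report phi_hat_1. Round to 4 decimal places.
\hat\phi_{1} = 0.6660

The Yule-Walker equations for an AR(p) process read, in matrix form,
  Gamma_p phi = r_p,   with   (Gamma_p)_{ij} = gamma(|i - j|),
                       (r_p)_i = gamma(i),   i,j = 1..p.
Substitute the sample gammas (Toeplitz matrix and right-hand side of size 2):
  Gamma_p = [[1.5141, 0.8517], [0.8517, 1.5141]]
  r_p     = [0.8517, 0.2886]
Written out:
  1.5141 phi_1 + 0.8517 phi_2 = 0.8517
  0.8517 phi_1 + 1.5141 phi_2 = 0.2886
Solve by Cramer's rule:
  det = gamma(0)^2 - gamma(1)^2 = (1.5141)^2 - (0.8517)^2 = 2.29249881 - 0.72539289 = 1.56710592
  phi_hat_1 = [gamma(1) gamma(0) - gamma(1) gamma(2)] / det = [(0.8517)(1.5141) - (0.8517)(0.2886)] / 1.56710592 = 1.04375835 / 1.56710592 = 0.666
  phi_hat_2 = [gamma(0) gamma(2) - gamma(1)^2] / det = [(1.5141)(0.2886) - (0.8517)^2] / 1.56710592 = -0.28842363 / 1.56710592 = -0.184
So phi_hat = [0.6660, -0.1840].
Therefore phi_hat_1 = 0.6660.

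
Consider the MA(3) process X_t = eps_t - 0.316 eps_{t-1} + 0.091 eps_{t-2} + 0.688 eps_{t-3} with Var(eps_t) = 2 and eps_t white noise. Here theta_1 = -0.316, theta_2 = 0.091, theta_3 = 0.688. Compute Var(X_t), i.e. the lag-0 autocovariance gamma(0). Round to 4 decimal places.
\gamma(0) = 3.1630

For an MA(q) process X_t = eps_t + sum_i theta_i eps_{t-i} with
Var(eps_t) = sigma^2, the variance is
  gamma(0) = sigma^2 * (1 + sum_i theta_i^2).
  sum_i theta_i^2 = (-0.316)^2 + (0.091)^2 + (0.688)^2 = 0.099856 + 0.008281 + 0.473344 = 0.581481.
  gamma(0) = 2 * (1 + 0.581481) = 2 * 1.581481 = 3.162962, which rounds to 3.1630.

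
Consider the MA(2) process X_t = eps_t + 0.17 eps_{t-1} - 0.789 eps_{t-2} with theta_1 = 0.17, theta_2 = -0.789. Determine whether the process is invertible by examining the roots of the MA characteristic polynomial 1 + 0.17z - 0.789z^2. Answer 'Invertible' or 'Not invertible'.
\text{Invertible}

The MA(q) characteristic polynomial is P(z) = 1 + 0.17z - 0.789z^2.
Invertibility requires all roots to lie outside the unit circle, i.e. |z| > 1 for every root.
Set 1 + (0.17) z + (-0.789) z^2 = 0, i.e. a z^2 + b z + c = 0 with a = -0.789, b = 0.17, c = 1.
Discriminant D = b^2 - 4ac = (0.17)^2 - 4*(-0.789)*1 = 0.0289 - (-3.156) = 3.1849.
D >= 0, so the roots are real: z = (-b +/- sqrt(D)) / (2a) = (-0.17 +/- 1.784629) / (-1.578).
  z_1 = (-0.17 + 1.784629) / (-1.578) = -1.0232,   |z_1| = 1.0232.
  z_2 = (-0.17 - 1.784629) / (-1.578) = 1.2387,   |z_2| = 1.2387.
Moduli of all roots: 1.0232, 1.2387.
All moduli strictly greater than 1? Yes.
Verdict: Invertible.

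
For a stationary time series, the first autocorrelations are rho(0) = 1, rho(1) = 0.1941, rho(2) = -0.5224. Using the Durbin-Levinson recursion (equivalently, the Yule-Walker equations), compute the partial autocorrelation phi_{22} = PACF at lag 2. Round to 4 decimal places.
\phi_{22} = -0.5820

The PACF at lag k is phi_{kk}, the last component of the solution
to the Yule-Walker system G_k phi = r_k where
  (G_k)_{ij} = rho(|i - j|), (r_k)_i = rho(i), i,j = 1..k.
Equivalently, Durbin-Levinson gives phi_{kk} iteratively:
  phi_{11} = rho(1)
  phi_{kk} = [rho(k) - sum_{j=1..k-1} phi_{k-1,j} rho(k-j)]
            / [1 - sum_{j=1..k-1} phi_{k-1,j} rho(j)],
  phi_{k,j} = phi_{k-1,j} - phi_{kk} phi_{k-1,k-j},  j = 1..k-1.
Step k = 1:
  phi_11 = rho(1) = 0.1941.
Step k = 2:
  phi_22 = [rho(2) - phi_11 rho(1)] / [1 - phi_11 rho(1)] = [-0.5224 - (0.1941)(0.1941)] / [1 - (0.1941)(0.1941)]
         = -0.56007481 / 0.96232519 = -0.582.
Therefore phi_{22} = -0.5820.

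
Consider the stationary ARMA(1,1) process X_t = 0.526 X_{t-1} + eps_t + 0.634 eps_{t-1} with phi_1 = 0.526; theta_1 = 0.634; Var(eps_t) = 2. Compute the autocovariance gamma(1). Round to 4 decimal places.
\gamma(1) = 4.2770

Multiply the model equation by X_{t-k} and take expectations. With theta_0 = psi_0 = 1 and psi_j the MA(infinity) weights, this gives
  gamma(k) - sum_i phi_i gamma(k-i) = c_k,
  c_k = sigma^2 * sum_{j=k..q} theta_j psi_{j-k}   (c_k = 0 for k > q),
using gamma(-m) = gamma(m).
psi-weights needed (psi_j = theta_j + sum_i phi_i psi_{j-i}):
  psi_1 = theta_1 + phi_1 = 0.634 + (0.526) = 1.16
Right-hand sides:
  c_0 = sigma^2 (1 + theta_1 psi_1) = 2 * (1 + (0.634)(1.16)) = 2 * 1.73544 = 3.47088
  c_1 = sigma^2 theta_1 = 2 * (0.634) = 1.268
  c_2 = 0
Equations for k = 0 and k = 1 (AR order 1):
  gamma(0) = phi_1 gamma(1) + c_0
  gamma(1) = phi_1 gamma(0) + c_1
Substituting the second into the first: gamma(0) (1 - phi_1^2) = c_0 + phi_1 c_1, so
  gamma(0) = (c_0 + phi_1 c_1) / (1 - phi_1^2) = (3.47088 + (0.526)(1.268)) / (1 - (0.526)^2) = 4.137848 / 0.723324 = 5.720601.
  gamma(1) = phi_1 gamma(0) + c_1 = (0.526)(5.720601) + (1.268) = 4.277036.
Therefore gamma(1) = 4.2770 (to 4 decimal places).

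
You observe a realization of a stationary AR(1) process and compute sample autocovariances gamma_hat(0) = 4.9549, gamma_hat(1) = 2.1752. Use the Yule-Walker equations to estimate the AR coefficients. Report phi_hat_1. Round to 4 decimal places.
\hat\phi_{1} = 0.4390

The Yule-Walker equations for an AR(p) process read, in matrix form,
  Gamma_p phi = r_p,   with   (Gamma_p)_{ij} = gamma(|i - j|),
                       (r_p)_i = gamma(i),   i,j = 1..p.
Substitute the sample gammas (Toeplitz matrix and right-hand side of size 1):
  Gamma_p = [[4.9549]]
  r_p     = [2.1752]
With p = 1 this is the single equation gamma(0) phi_1 = gamma(1):
  phi_hat_1 = gamma(1) / gamma(0) = 2.1752 / 4.9549 = 0.4390.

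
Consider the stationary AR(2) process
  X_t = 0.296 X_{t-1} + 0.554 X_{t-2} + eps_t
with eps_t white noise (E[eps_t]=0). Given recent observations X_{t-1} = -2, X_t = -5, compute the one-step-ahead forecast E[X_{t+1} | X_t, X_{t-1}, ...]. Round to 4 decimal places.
E[X_{t+1} \mid \mathcal F_t] = -2.5880

For an AR(p) model X_t = c + sum_i phi_i X_{t-i} + eps_t, the
one-step-ahead conditional mean is
  E[X_{t+1} | X_t, ...] = c + sum_i phi_i X_{t+1-i}.
Substitute known values:
  E[X_{t+1} | ...] = (0.296) * (-5) + (0.554) * (-2)
                   = -2.5880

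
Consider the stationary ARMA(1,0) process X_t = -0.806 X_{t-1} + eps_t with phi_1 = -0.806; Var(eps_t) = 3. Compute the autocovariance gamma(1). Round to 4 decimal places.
\gamma(1) = -6.9014

Multiply the model equation by X_{t-k} and take expectations. With theta_0 = psi_0 = 1 and psi_j the MA(infinity) weights, this gives
  gamma(k) - sum_i phi_i gamma(k-i) = c_k,
  c_k = sigma^2 * sum_{j=k..q} theta_j psi_{j-k}   (c_k = 0 for k > q),
using gamma(-m) = gamma(m).
Pure AR (q = 0): c_0 = sigma^2 = 3, c_k = 0 for k >= 1.
Equations for k = 0 and k = 1 (AR order 1):
  gamma(0) = phi_1 gamma(1) + c_0
  gamma(1) = phi_1 gamma(0) + c_1
Substituting the second into the first: gamma(0) (1 - phi_1^2) = c_0 + phi_1 c_1, so
  gamma(0) = c_0 / (1 - phi_1^2) = 3 / (1 - (-0.806)^2) = 3 / 0.350364 = 8.562524.
  gamma(1) = phi_1 gamma(0) = (-0.806)(8.562524) = -6.901394.
Therefore gamma(1) = -6.9014 (to 4 decimal places).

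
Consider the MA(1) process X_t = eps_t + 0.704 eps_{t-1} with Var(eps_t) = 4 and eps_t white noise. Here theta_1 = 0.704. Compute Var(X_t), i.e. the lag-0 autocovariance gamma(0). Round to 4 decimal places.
\gamma(0) = 5.9825

For an MA(q) process X_t = eps_t + sum_i theta_i eps_{t-i} with
Var(eps_t) = sigma^2, the variance is
  gamma(0) = sigma^2 * (1 + sum_i theta_i^2).
  sum_i theta_i^2 = (0.704)^2 = 0.495616.
  gamma(0) = 4 * (1 + 0.495616) = 4 * 1.495616 = 5.982464, which rounds to 5.9825.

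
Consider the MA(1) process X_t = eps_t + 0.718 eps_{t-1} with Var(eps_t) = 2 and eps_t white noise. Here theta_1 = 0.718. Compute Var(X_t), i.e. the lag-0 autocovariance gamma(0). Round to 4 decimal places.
\gamma(0) = 3.0310

For an MA(q) process X_t = eps_t + sum_i theta_i eps_{t-i} with
Var(eps_t) = sigma^2, the variance is
  gamma(0) = sigma^2 * (1 + sum_i theta_i^2).
  sum_i theta_i^2 = (0.718)^2 = 0.515524.
  gamma(0) = 2 * (1 + 0.515524) = 2 * 1.515524 = 3.031048, which rounds to 3.0310.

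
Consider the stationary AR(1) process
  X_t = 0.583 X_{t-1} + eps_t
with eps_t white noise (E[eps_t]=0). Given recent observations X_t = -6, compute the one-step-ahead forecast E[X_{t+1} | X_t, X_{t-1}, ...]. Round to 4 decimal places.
E[X_{t+1} \mid \mathcal F_t] = -3.4980

For an AR(p) model X_t = c + sum_i phi_i X_{t-i} + eps_t, the
one-step-ahead conditional mean is
  E[X_{t+1} | X_t, ...] = c + sum_i phi_i X_{t+1-i}.
Substitute known values:
  E[X_{t+1} | ...] = (0.583) * (-6)
                   = -3.4980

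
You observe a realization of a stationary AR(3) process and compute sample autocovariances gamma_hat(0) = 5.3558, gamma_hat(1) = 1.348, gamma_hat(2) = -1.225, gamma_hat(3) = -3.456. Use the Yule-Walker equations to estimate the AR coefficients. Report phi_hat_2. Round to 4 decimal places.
\hat\phi_{2} = -0.1200

The Yule-Walker equations for an AR(p) process read, in matrix form,
  Gamma_p phi = r_p,   with   (Gamma_p)_{ij} = gamma(|i - j|),
                       (r_p)_i = gamma(i),   i,j = 1..p.
Substitute the sample gammas (Toeplitz matrix and right-hand side of size 3):
  Gamma_p = [[5.3558, 1.348, -1.225], [1.348, 5.3558, 1.348], [-1.225, 1.348, 5.3558]]
  r_p     = [1.348, -1.225, -3.456]
Written out (R1..R3):
  (R1) 5.3558 phi_1 + 1.348 phi_2 - 1.225 phi_3 = 1.348
  (R2) 1.348 phi_1 + 5.3558 phi_2 + 1.348 phi_3 = -1.225
  (R3) -1.225 phi_1 + 1.348 phi_2 + 5.3558 phi_3 = -3.456
Gaussian elimination:
  R2 <- R2 - (1.348/5.3558) R1 = R2 - (0.25169) R1:  5.016522 phi_2 + 1.65632 phi_3 = -1.564278
  R3 <- R3 - (-1.225/5.3558) R1 = R3 - (-0.228724) R1:  1.65632 phi_2 + 5.075613 phi_3 = -3.14768
  R3 <- R3 - (1.65632/5.016522) R2 = R3 - (0.330173) R2:  4.528741 phi_3 = -2.631198
Back-substitution:
  phi_hat_3 = -2.631198 / 4.528741 = -0.581
  phi_hat_2 = (-1.564278 - (1.65632)(-0.581)) / 5.016522 = -0.119995
  phi_hat_1 = (1.348 - (1.348)(-0.119995) - (-1.225)(-0.581)) / 5.3558 = 0.149003
So phi_hat = [0.1490, -0.1200, -0.5810].
Therefore phi_hat_2 = -0.1200.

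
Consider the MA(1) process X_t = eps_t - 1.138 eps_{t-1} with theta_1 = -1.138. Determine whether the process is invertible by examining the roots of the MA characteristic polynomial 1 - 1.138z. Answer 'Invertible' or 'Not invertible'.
\text{Not invertible}

The MA(q) characteristic polynomial is P(z) = 1 - 1.138z.
Invertibility requires all roots to lie outside the unit circle, i.e. |z| > 1 for every root.
This is linear in z: 1 + (-1.138) z = 0  =>  z = -1/(-1.138) = 0.878735,  |z| = 0.878735.
Moduli of all roots: 0.8787.
All moduli strictly greater than 1? No.
Verdict: Not invertible.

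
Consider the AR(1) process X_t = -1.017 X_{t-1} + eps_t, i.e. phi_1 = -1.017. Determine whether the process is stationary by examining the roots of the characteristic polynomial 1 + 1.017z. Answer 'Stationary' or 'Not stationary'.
\text{Not stationary}

The AR(p) characteristic polynomial is P(z) = 1 + 1.017z.
Stationarity requires all roots to lie outside the unit circle, i.e. |z| > 1 for every root.
This is linear in z: 1 + (1.017) z = 0  =>  z = -1/(1.017) = -0.983284,  |z| = 0.983284.
Moduli of all roots: 0.9833.
All moduli strictly greater than 1? No.
Verdict: Not stationary.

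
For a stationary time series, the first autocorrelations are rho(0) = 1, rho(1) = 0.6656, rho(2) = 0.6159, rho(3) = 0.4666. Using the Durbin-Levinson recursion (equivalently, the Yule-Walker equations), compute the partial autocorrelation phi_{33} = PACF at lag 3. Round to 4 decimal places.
\phi_{33} = -0.0451

The PACF at lag k is phi_{kk}, the last component of the solution
to the Yule-Walker system G_k phi = r_k where
  (G_k)_{ij} = rho(|i - j|), (r_k)_i = rho(i), i,j = 1..k.
Equivalently, Durbin-Levinson gives phi_{kk} iteratively:
  phi_{11} = rho(1)
  phi_{kk} = [rho(k) - sum_{j=1..k-1} phi_{k-1,j} rho(k-j)]
            / [1 - sum_{j=1..k-1} phi_{k-1,j} rho(j)],
  phi_{k,j} = phi_{k-1,j} - phi_{kk} phi_{k-1,k-j},  j = 1..k-1.
Step k = 1:
  phi_11 = rho(1) = 0.6656.
Step k = 2:
  phi_22 = [rho(2) - phi_11 rho(1)] / [1 - phi_11 rho(1)] = [0.6159 - (0.6656)(0.6656)] / [1 - (0.6656)(0.6656)]
         = 0.17287664 / 0.55697664 = 0.310384.
  Update: phi_21 = phi_11 - phi_22 phi_11 = 0.6656 - (0.310384)(0.6656) = 0.459008.
Step k = 3:
  phi_33 = [rho(3) - phi_21 rho(2) - phi_22 rho(1)] / [1 - phi_21 rho(1) - phi_22 rho(2)]
    numerator   = 0.4666 - (0.459008)(0.6159) - (0.310384)(0.6656) = -0.02269487
    denominator = 1 - (0.459008)(0.6656) - (0.310384)(0.6159) = 0.5033185
  phi_33 = -0.02269487 / 0.5033185 = -0.0451.
Therefore phi_{33} = -0.0451.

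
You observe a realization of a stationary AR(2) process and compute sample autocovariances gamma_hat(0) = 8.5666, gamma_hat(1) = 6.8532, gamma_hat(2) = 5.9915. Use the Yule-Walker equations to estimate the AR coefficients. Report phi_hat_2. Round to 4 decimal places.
\hat\phi_{2} = 0.1650

The Yule-Walker equations for an AR(p) process read, in matrix form,
  Gamma_p phi = r_p,   with   (Gamma_p)_{ij} = gamma(|i - j|),
                       (r_p)_i = gamma(i),   i,j = 1..p.
Substitute the sample gammas (Toeplitz matrix and right-hand side of size 2):
  Gamma_p = [[8.5666, 6.8532], [6.8532, 8.5666]]
  r_p     = [6.8532, 5.9915]
Written out:
  8.5666 phi_1 + 6.8532 phi_2 = 6.8532
  6.8532 phi_1 + 8.5666 phi_2 = 5.9915
Solve by Cramer's rule:
  det = gamma(0)^2 - gamma(1)^2 = (8.5666)^2 - (6.8532)^2 = 73.38663556 - 46.96635024 = 26.42028532
  phi_hat_1 = [gamma(1) gamma(0) - gamma(1) gamma(2)] / det = [(6.8532)(8.5666) - (6.8532)(5.9915)] / 26.42028532 = 17.64767532 / 26.42028532 = 0.668
  phi_hat_2 = [gamma(0) gamma(2) - gamma(1)^2] / det = [(8.5666)(5.9915) - (6.8532)^2] / 26.42028532 = 4.36043366 / 26.42028532 = 0.165
So phi_hat = [0.6680, 0.1650].
Therefore phi_hat_2 = 0.1650.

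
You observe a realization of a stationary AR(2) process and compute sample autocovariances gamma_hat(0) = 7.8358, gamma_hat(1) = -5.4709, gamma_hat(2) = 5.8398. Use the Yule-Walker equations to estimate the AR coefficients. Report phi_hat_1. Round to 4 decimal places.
\hat\phi_{1} = -0.3470

The Yule-Walker equations for an AR(p) process read, in matrix form,
  Gamma_p phi = r_p,   with   (Gamma_p)_{ij} = gamma(|i - j|),
                       (r_p)_i = gamma(i),   i,j = 1..p.
Substitute the sample gammas (Toeplitz matrix and right-hand side of size 2):
  Gamma_p = [[7.8358, -5.4709], [-5.4709, 7.8358]]
  r_p     = [-5.4709, 5.8398]
Written out:
  7.8358 phi_1 - 5.4709 phi_2 = -5.4709
  -5.4709 phi_1 + 7.8358 phi_2 = 5.8398
Solve by Cramer's rule:
  det = gamma(0)^2 - gamma(1)^2 = (7.8358)^2 - (-5.4709)^2 = 61.39976164 - 29.93074681 = 31.46901483
  phi_hat_1 = [gamma(1) gamma(0) - gamma(1) gamma(2)] / det = [(-5.4709)(7.8358) - (-5.4709)(5.8398)] / 31.46901483 = -10.9199164 / 31.46901483 = -0.347
  phi_hat_2 = [gamma(0) gamma(2) - gamma(1)^2] / det = [(7.8358)(5.8398) - (-5.4709)^2] / 31.46901483 = 15.82875803 / 31.46901483 = 0.503
So phi_hat = [-0.3470, 0.5030].
Therefore phi_hat_1 = -0.3470.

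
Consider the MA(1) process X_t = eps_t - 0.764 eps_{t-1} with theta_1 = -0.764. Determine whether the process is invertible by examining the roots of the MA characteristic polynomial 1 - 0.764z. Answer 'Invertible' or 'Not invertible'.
\text{Invertible}

The MA(q) characteristic polynomial is P(z) = 1 - 0.764z.
Invertibility requires all roots to lie outside the unit circle, i.e. |z| > 1 for every root.
This is linear in z: 1 + (-0.764) z = 0  =>  z = -1/(-0.764) = 1.308901,  |z| = 1.308901.
Moduli of all roots: 1.3089.
All moduli strictly greater than 1? Yes.
Verdict: Invertible.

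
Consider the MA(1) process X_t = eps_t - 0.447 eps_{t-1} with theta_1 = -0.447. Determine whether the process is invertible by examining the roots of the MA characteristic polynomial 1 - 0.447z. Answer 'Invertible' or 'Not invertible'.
\text{Invertible}

The MA(q) characteristic polynomial is P(z) = 1 - 0.447z.
Invertibility requires all roots to lie outside the unit circle, i.e. |z| > 1 for every root.
This is linear in z: 1 + (-0.447) z = 0  =>  z = -1/(-0.447) = 2.237136,  |z| = 2.237136.
Moduli of all roots: 2.2371.
All moduli strictly greater than 1? Yes.
Verdict: Invertible.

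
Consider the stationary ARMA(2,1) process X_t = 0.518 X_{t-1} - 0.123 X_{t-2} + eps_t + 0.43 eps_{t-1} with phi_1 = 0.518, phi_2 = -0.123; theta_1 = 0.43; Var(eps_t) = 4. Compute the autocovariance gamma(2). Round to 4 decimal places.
\gamma(2) = 1.7394

Multiply the model equation by X_{t-k} and take expectations. With theta_0 = psi_0 = 1 and psi_j the MA(infinity) weights, this gives
  gamma(k) - sum_i phi_i gamma(k-i) = c_k,
  c_k = sigma^2 * sum_{j=k..q} theta_j psi_{j-k}   (c_k = 0 for k > q),
using gamma(-m) = gamma(m).
psi-weights needed (psi_j = theta_j + sum_i phi_i psi_{j-i}):
  psi_1 = theta_1 + phi_1 = 0.43 + (0.518) = 0.948
Right-hand sides:
  c_0 = sigma^2 (1 + theta_1 psi_1) = 4 * (1 + (0.43)(0.948)) = 4 * 1.40764 = 5.63056
  c_1 = sigma^2 theta_1 = 4 * (0.43) = 1.72
  c_2 = 0
Equations for k = 0, 1, 2 (AR order 2, c_2 = 0):
  (E0) gamma(0) = phi_1 gamma(1) + phi_2 gamma(2) + c_0
  (E1) gamma(1) = phi_1 gamma(0) + phi_2 gamma(1) + c_1
  (E2) gamma(2) = phi_1 gamma(1) + phi_2 gamma(0)
From (E1): gamma(1) = A gamma(0) + B with
  A = phi_1 / (1 - phi_2) = 0.518 / 1.123 = 0.461264,   B = c_1 / (1 - phi_2) = 1.72 / 1.123 = 1.531612.
Insert (E2) into (E0): gamma(0) (1 - phi_2^2) = phi_1 (1 + phi_2) gamma(1) + c_0.
  phi_1 (1 + phi_2) = (0.518)(0.877) = 0.454286,   1 - phi_2^2 = 0.984871.
Replace gamma(1) by A gamma(0) + B and collect gamma(0):
  gamma(0) [0.984871 - (0.454286)(0.461264)] = (0.454286)(1.531612) + 5.63056
  gamma(0) * 0.775325 = 6.32635
  gamma(0) = 6.32635 / 0.775325 = 8.15961.
  gamma(1) = A gamma(0) + B = (0.461264)(8.15961) + (1.531612) = 5.29535.
  gamma(2) = phi_1 gamma(1) + phi_2 gamma(0) = (0.518)(5.29535) + (-0.123)(8.15961) = 1.739359.
Therefore gamma(2) = 1.7394 (to 4 decimal places).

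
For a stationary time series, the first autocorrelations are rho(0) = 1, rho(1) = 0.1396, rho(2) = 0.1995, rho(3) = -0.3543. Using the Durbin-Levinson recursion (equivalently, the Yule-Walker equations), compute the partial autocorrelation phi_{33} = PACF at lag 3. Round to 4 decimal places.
\phi_{33} = -0.4250

The PACF at lag k is phi_{kk}, the last component of the solution
to the Yule-Walker system G_k phi = r_k where
  (G_k)_{ij} = rho(|i - j|), (r_k)_i = rho(i), i,j = 1..k.
Equivalently, Durbin-Levinson gives phi_{kk} iteratively:
  phi_{11} = rho(1)
  phi_{kk} = [rho(k) - sum_{j=1..k-1} phi_{k-1,j} rho(k-j)]
            / [1 - sum_{j=1..k-1} phi_{k-1,j} rho(j)],
  phi_{k,j} = phi_{k-1,j} - phi_{kk} phi_{k-1,k-j},  j = 1..k-1.
Step k = 1:
  phi_11 = rho(1) = 0.1396.
Step k = 2:
  phi_22 = [rho(2) - phi_11 rho(1)] / [1 - phi_11 rho(1)] = [0.1995 - (0.1396)(0.1396)] / [1 - (0.1396)(0.1396)]
         = 0.18001184 / 0.98051184 = 0.18359.
  Update: phi_21 = phi_11 - phi_22 phi_11 = 0.1396 - (0.18359)(0.1396) = 0.113971.
Step k = 3:
  phi_33 = [rho(3) - phi_21 rho(2) - phi_22 rho(1)] / [1 - phi_21 rho(1) - phi_22 rho(2)]
    numerator   = -0.3543 - (0.113971)(0.1995) - (0.18359)(0.1396) = -0.40266631
    denominator = 1 - (0.113971)(0.1396) - (0.18359)(0.1995) = 0.94746353
  phi_33 = -0.40266631 / 0.94746353 = -0.425.
Therefore phi_{33} = -0.4250.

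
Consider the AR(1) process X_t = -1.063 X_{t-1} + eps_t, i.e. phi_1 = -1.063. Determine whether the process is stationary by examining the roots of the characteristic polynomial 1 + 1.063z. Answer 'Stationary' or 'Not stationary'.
\text{Not stationary}

The AR(p) characteristic polynomial is P(z) = 1 + 1.063z.
Stationarity requires all roots to lie outside the unit circle, i.e. |z| > 1 for every root.
This is linear in z: 1 + (1.063) z = 0  =>  z = -1/(1.063) = -0.940734,  |z| = 0.940734.
Moduli of all roots: 0.9407.
All moduli strictly greater than 1? No.
Verdict: Not stationary.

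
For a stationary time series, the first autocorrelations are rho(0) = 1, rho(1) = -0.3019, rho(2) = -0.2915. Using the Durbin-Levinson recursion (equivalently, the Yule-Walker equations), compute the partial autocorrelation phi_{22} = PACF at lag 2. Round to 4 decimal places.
\phi_{22} = -0.4210

The PACF at lag k is phi_{kk}, the last component of the solution
to the Yule-Walker system G_k phi = r_k where
  (G_k)_{ij} = rho(|i - j|), (r_k)_i = rho(i), i,j = 1..k.
Equivalently, Durbin-Levinson gives phi_{kk} iteratively:
  phi_{11} = rho(1)
  phi_{kk} = [rho(k) - sum_{j=1..k-1} phi_{k-1,j} rho(k-j)]
            / [1 - sum_{j=1..k-1} phi_{k-1,j} rho(j)],
  phi_{k,j} = phi_{k-1,j} - phi_{kk} phi_{k-1,k-j},  j = 1..k-1.
Step k = 1:
  phi_11 = rho(1) = -0.3019.
Step k = 2:
  phi_22 = [rho(2) - phi_11 rho(1)] / [1 - phi_11 rho(1)] = [-0.2915 - (-0.3019)(-0.3019)] / [1 - (-0.3019)(-0.3019)]
         = -0.38264361 / 0.90885639 = -0.421.
Therefore phi_{22} = -0.4210.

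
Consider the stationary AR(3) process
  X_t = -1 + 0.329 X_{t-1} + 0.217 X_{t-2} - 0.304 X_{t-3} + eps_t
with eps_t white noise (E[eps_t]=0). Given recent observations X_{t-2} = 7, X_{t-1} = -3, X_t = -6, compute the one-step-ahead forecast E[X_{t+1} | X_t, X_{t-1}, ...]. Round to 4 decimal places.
E[X_{t+1} \mid \mathcal F_t] = -5.7530

For an AR(p) model X_t = c + sum_i phi_i X_{t-i} + eps_t, the
one-step-ahead conditional mean is
  E[X_{t+1} | X_t, ...] = c + sum_i phi_i X_{t+1-i}.
Substitute known values:
  E[X_{t+1} | ...] = -1 + (0.329) * (-6) + (0.217) * (-3) + (-0.304) * (7)
                   = -5.7530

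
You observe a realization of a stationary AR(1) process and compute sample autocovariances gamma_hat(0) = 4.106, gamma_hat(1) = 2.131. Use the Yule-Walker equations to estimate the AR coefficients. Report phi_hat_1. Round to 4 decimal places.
\hat\phi_{1} = 0.5190

The Yule-Walker equations for an AR(p) process read, in matrix form,
  Gamma_p phi = r_p,   with   (Gamma_p)_{ij} = gamma(|i - j|),
                       (r_p)_i = gamma(i),   i,j = 1..p.
Substitute the sample gammas (Toeplitz matrix and right-hand side of size 1):
  Gamma_p = [[4.106]]
  r_p     = [2.131]
With p = 1 this is the single equation gamma(0) phi_1 = gamma(1):
  phi_hat_1 = gamma(1) / gamma(0) = 2.131 / 4.106 = 0.5190.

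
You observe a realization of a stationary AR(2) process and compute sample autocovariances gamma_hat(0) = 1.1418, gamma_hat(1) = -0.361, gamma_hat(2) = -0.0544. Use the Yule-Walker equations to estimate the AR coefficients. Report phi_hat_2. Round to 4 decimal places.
\hat\phi_{2} = -0.1640

The Yule-Walker equations for an AR(p) process read, in matrix form,
  Gamma_p phi = r_p,   with   (Gamma_p)_{ij} = gamma(|i - j|),
                       (r_p)_i = gamma(i),   i,j = 1..p.
Substitute the sample gammas (Toeplitz matrix and right-hand side of size 2):
  Gamma_p = [[1.1418, -0.361], [-0.361, 1.1418]]
  r_p     = [-0.361, -0.0544]
Written out:
  1.1418 phi_1 - 0.361 phi_2 = -0.361
  -0.361 phi_1 + 1.1418 phi_2 = -0.0544
Solve by Cramer's rule:
  det = gamma(0)^2 - gamma(1)^2 = (1.1418)^2 - (-0.361)^2 = 1.30370724 - 0.130321 = 1.17338624
  phi_hat_1 = [gamma(1) gamma(0) - gamma(1) gamma(2)] / det = [(-0.361)(1.1418) - (-0.361)(-0.0544)] / 1.17338624 = -0.4318282 / 1.17338624 = -0.368
  phi_hat_2 = [gamma(0) gamma(2) - gamma(1)^2] / det = [(1.1418)(-0.0544) - (-0.361)^2] / 1.17338624 = -0.19243492 / 1.17338624 = -0.164
So phi_hat = [-0.3680, -0.1640].
Therefore phi_hat_2 = -0.1640.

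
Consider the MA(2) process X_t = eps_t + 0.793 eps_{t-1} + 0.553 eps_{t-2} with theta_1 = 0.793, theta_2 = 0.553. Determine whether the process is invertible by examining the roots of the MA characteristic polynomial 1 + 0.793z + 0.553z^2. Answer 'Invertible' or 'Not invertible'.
\text{Invertible}

The MA(q) characteristic polynomial is P(z) = 1 + 0.793z + 0.553z^2.
Invertibility requires all roots to lie outside the unit circle, i.e. |z| > 1 for every root.
Set 1 + (0.793) z + (0.553) z^2 = 0, i.e. a z^2 + b z + c = 0 with a = 0.553, b = 0.793, c = 1.
Discriminant D = b^2 - 4ac = (0.793)^2 - 4*(0.553)*1 = 0.628849 - (2.212) = -1.583151.
D < 0, so the roots are the complex-conjugate pair z = (-b +/- i sqrt(-D)) / (2a) = -0.717 +/- 1.1376i.
For a conjugate pair |z|^2 = z * conj(z) = (product of roots) = c/a = 1/(0.553) = 1.808318, so |z| = sqrt(1.808318) = 1.3447 for both roots.
Moduli of all roots: 1.3447, 1.3447.
All moduli strictly greater than 1? Yes.
Verdict: Invertible.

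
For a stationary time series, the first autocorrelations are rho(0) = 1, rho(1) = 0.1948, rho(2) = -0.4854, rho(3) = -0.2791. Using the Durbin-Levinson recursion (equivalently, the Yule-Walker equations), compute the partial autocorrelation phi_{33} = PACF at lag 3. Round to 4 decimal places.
\phi_{33} = -0.0401

The PACF at lag k is phi_{kk}, the last component of the solution
to the Yule-Walker system G_k phi = r_k where
  (G_k)_{ij} = rho(|i - j|), (r_k)_i = rho(i), i,j = 1..k.
Equivalently, Durbin-Levinson gives phi_{kk} iteratively:
  phi_{11} = rho(1)
  phi_{kk} = [rho(k) - sum_{j=1..k-1} phi_{k-1,j} rho(k-j)]
            / [1 - sum_{j=1..k-1} phi_{k-1,j} rho(j)],
  phi_{k,j} = phi_{k-1,j} - phi_{kk} phi_{k-1,k-j},  j = 1..k-1.
Step k = 1:
  phi_11 = rho(1) = 0.1948.
Step k = 2:
  phi_22 = [rho(2) - phi_11 rho(1)] / [1 - phi_11 rho(1)] = [-0.4854 - (0.1948)(0.1948)] / [1 - (0.1948)(0.1948)]
         = -0.52334704 / 0.96205296 = -0.54399.
  Update: phi_21 = phi_11 - phi_22 phi_11 = 0.1948 - (-0.54399)(0.1948) = 0.300769.
Step k = 3:
  phi_33 = [rho(3) - phi_21 rho(2) - phi_22 rho(1)] / [1 - phi_21 rho(1) - phi_22 rho(2)]
    numerator   = -0.2791 - (0.300769)(-0.4854) - (-0.54399)(0.1948) = -0.0271374
    denominator = 1 - (0.300769)(0.1948) - (-0.54399)(-0.4854) = 0.67735749
  phi_33 = -0.0271374 / 0.67735749 = -0.0401.
Therefore phi_{33} = -0.0401.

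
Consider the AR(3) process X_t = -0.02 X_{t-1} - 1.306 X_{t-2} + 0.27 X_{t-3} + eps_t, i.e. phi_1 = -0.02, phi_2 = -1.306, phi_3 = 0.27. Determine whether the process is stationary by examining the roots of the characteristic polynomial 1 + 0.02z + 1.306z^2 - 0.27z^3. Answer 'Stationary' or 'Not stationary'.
\text{Not stationary}

The AR(p) characteristic polynomial is P(z) = 1 + 0.02z + 1.306z^2 - 0.27z^3.
Stationarity requires all roots to lie outside the unit circle, i.e. |z| > 1 for every root.
Degree 3: look for a simple real root z0 first, then factor out (1 - z/z0) and solve the remaining quadratic.
Testing z0 = 5: P(5) = 1 + (0.02)(5) + (1.306)(5)^2 + (-0.27)(5)^3
  = 1 + (0.1) + (32.65) + (-33.75) = 0.  So z_0 = 5 is a root, |z_0| = 5.
Divide out the factor (1 - 0.2 z) = (1 - z/z0) (since 1/z0 = 0.2):
  P(z) = (1 - 0.2 z)(1 + (0.22) z + (1.35) z^2)
  [check: z-coef 0.22 - (0.2) = 0.02; z^2-coef 1.35 - (0.2)(0.22) = 1.306; z^3-coef -(0.2)(1.35) = -0.27.]
Remaining roots from the quadratic factor 1 + (0.22) z + (1.35) z^2:
  Set 1 + (0.22) z + (1.35) z^2 = 0, i.e. a z^2 + b z + c = 0 with a = 1.35, b = 0.22, c = 1.
  Discriminant D = b^2 - 4ac = (0.22)^2 - 4*(1.35)*1 = 0.0484 - (5.4) = -5.3516.
  D < 0, so the roots are the complex-conjugate pair z = (-b +/- i sqrt(-D)) / (2a) = -0.0815 +/- 0.8568i.
  For a conjugate pair |z|^2 = z * conj(z) = (product of roots) = c/a = 1/(1.35) = 0.740741, so |z| = sqrt(0.740741) = 0.8607 for both roots.
Moduli of all roots: 5.0000, 0.8607, 0.8607.
All moduli strictly greater than 1? No.
Verdict: Not stationary.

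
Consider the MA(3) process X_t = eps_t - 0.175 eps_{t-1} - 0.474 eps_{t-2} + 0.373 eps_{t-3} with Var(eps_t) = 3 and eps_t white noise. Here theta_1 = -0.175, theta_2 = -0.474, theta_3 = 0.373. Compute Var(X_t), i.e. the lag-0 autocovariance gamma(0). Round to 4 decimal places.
\gamma(0) = 4.1833

For an MA(q) process X_t = eps_t + sum_i theta_i eps_{t-i} with
Var(eps_t) = sigma^2, the variance is
  gamma(0) = sigma^2 * (1 + sum_i theta_i^2).
  sum_i theta_i^2 = (-0.175)^2 + (-0.474)^2 + (0.373)^2 = 0.030625 + 0.224676 + 0.139129 = 0.39443.
  gamma(0) = 3 * (1 + 0.39443) = 3 * 1.39443 = 4.18329, which rounds to 4.1833.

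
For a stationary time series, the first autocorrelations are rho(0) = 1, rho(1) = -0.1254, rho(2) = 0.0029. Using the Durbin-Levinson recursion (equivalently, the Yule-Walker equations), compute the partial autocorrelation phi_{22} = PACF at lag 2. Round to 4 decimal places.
\phi_{22} = -0.0130

The PACF at lag k is phi_{kk}, the last component of the solution
to the Yule-Walker system G_k phi = r_k where
  (G_k)_{ij} = rho(|i - j|), (r_k)_i = rho(i), i,j = 1..k.
Equivalently, Durbin-Levinson gives phi_{kk} iteratively:
  phi_{11} = rho(1)
  phi_{kk} = [rho(k) - sum_{j=1..k-1} phi_{k-1,j} rho(k-j)]
            / [1 - sum_{j=1..k-1} phi_{k-1,j} rho(j)],
  phi_{k,j} = phi_{k-1,j} - phi_{kk} phi_{k-1,k-j},  j = 1..k-1.
Step k = 1:
  phi_11 = rho(1) = -0.1254.
Step k = 2:
  phi_22 = [rho(2) - phi_11 rho(1)] / [1 - phi_11 rho(1)] = [0.0029 - (-0.1254)(-0.1254)] / [1 - (-0.1254)(-0.1254)]
         = -0.01282516 / 0.98427484 = -0.013.
Therefore phi_{22} = -0.0130.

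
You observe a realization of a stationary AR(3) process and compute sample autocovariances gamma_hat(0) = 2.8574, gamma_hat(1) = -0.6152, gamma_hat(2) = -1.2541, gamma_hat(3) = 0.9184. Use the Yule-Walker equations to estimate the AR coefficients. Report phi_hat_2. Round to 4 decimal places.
\hat\phi_{2} = -0.4770

The Yule-Walker equations for an AR(p) process read, in matrix form,
  Gamma_p phi = r_p,   with   (Gamma_p)_{ij} = gamma(|i - j|),
                       (r_p)_i = gamma(i),   i,j = 1..p.
Substitute the sample gammas (Toeplitz matrix and right-hand side of size 3):
  Gamma_p = [[2.8574, -0.6152, -1.2541], [-0.6152, 2.8574, -0.6152], [-1.2541, -0.6152, 2.8574]]
  r_p     = [-0.6152, -1.2541, 0.9184]
Written out (R1..R3):
  (R1) 2.8574 phi_1 - 0.6152 phi_2 - 1.2541 phi_3 = -0.6152
  (R2) -0.6152 phi_1 + 2.8574 phi_2 - 0.6152 phi_3 = -1.2541
  (R3) -1.2541 phi_1 - 0.6152 phi_2 + 2.8574 phi_3 = 0.9184
Gaussian elimination:
  R2 <- R2 - (-0.6152/2.8574) R1 = R2 - (-0.215301) R1:  2.724947 phi_2 - 0.885209 phi_3 = -1.386553
  R3 <- R3 - (-1.2541/2.8574) R1 = R3 - (-0.438895) R1:  -0.885209 phi_2 + 2.306981 phi_3 = 0.648391
  R3 <- R3 - (-0.885209/2.724947) R2 = R3 - (-0.324853) R2:  2.019418 phi_3 = 0.197965
Back-substitution:
  phi_hat_3 = 0.197965 / 2.019418 = 0.098031
  phi_hat_2 = (-1.386553 - (-0.885209)(0.098031)) / 2.724947 = -0.476991
  phi_hat_1 = (-0.6152 - (-0.6152)(-0.476991) - (-1.2541)(0.098031)) / 2.8574 = -0.274972
So phi_hat = [-0.2750, -0.4770, 0.0980].
Therefore phi_hat_2 = -0.4770.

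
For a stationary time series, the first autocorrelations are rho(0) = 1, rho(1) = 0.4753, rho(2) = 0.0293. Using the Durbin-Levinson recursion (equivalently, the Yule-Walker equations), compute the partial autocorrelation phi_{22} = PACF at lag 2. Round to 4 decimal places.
\phi_{22} = -0.2540

The PACF at lag k is phi_{kk}, the last component of the solution
to the Yule-Walker system G_k phi = r_k where
  (G_k)_{ij} = rho(|i - j|), (r_k)_i = rho(i), i,j = 1..k.
Equivalently, Durbin-Levinson gives phi_{kk} iteratively:
  phi_{11} = rho(1)
  phi_{kk} = [rho(k) - sum_{j=1..k-1} phi_{k-1,j} rho(k-j)]
            / [1 - sum_{j=1..k-1} phi_{k-1,j} rho(j)],
  phi_{k,j} = phi_{k-1,j} - phi_{kk} phi_{k-1,k-j},  j = 1..k-1.
Step k = 1:
  phi_11 = rho(1) = 0.4753.
Step k = 2:
  phi_22 = [rho(2) - phi_11 rho(1)] / [1 - phi_11 rho(1)] = [0.0293 - (0.4753)(0.4753)] / [1 - (0.4753)(0.4753)]
         = -0.19661009 / 0.77408991 = -0.254.
Therefore phi_{22} = -0.2540.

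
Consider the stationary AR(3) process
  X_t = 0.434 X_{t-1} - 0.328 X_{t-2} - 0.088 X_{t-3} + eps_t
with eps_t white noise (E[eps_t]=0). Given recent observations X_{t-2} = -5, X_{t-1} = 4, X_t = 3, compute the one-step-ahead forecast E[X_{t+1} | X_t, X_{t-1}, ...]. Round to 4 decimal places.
E[X_{t+1} \mid \mathcal F_t] = 0.4300

For an AR(p) model X_t = c + sum_i phi_i X_{t-i} + eps_t, the
one-step-ahead conditional mean is
  E[X_{t+1} | X_t, ...] = c + sum_i phi_i X_{t+1-i}.
Substitute known values:
  E[X_{t+1} | ...] = (0.434) * (3) + (-0.328) * (4) + (-0.088) * (-5)
                   = 0.4300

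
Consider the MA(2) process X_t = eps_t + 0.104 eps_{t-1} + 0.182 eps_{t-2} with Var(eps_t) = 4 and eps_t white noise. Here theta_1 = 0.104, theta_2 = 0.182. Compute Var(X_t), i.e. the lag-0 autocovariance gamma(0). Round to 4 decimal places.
\gamma(0) = 4.1758

For an MA(q) process X_t = eps_t + sum_i theta_i eps_{t-i} with
Var(eps_t) = sigma^2, the variance is
  gamma(0) = sigma^2 * (1 + sum_i theta_i^2).
  sum_i theta_i^2 = (0.104)^2 + (0.182)^2 = 0.010816 + 0.033124 = 0.04394.
  gamma(0) = 4 * (1 + 0.04394) = 4 * 1.04394 = 4.17576, which rounds to 4.1758.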